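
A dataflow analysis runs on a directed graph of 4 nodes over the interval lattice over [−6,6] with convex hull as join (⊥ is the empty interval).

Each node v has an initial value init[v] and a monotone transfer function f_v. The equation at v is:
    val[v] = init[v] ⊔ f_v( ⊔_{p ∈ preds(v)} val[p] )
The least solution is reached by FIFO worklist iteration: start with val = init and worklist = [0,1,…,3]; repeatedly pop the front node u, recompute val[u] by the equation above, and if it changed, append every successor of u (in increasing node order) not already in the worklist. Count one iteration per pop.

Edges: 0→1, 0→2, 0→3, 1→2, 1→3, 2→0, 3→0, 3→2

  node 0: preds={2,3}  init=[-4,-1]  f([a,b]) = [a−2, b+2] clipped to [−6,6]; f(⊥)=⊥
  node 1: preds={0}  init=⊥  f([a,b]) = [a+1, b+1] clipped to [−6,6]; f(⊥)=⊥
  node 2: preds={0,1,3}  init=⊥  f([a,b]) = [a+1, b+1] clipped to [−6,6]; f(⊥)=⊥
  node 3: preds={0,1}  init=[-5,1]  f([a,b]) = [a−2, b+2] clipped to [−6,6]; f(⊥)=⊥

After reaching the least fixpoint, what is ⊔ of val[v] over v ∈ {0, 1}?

[-6,6]

Iteration log — 10 steps:
  step 1. node 0  ⊔preds=[-5,1]  new=[-6,3]  old=[-4,-1]  +wl: 
  step 2. node 1  ⊔preds=[-6,3]  new=[-5,4]  old=⊥  +wl: 
  step 3. node 2  ⊔preds=[-6,4]  new=[-5,5]  old=⊥  +wl: 0
  step 4. node 3  ⊔preds=[-6,4]  new=[-6,6]  old=[-5,1]  +wl: 2
  step 5. node 0  ⊔preds=[-6,6]  new=[-6,6]  old=[-6,3]  +wl: 1,3
  step 6. node 2  ⊔preds=[-6,6]  new=[-5,6]  old=[-5,5]  +wl: 0
  step 7. node 1  ⊔preds=[-6,6]  new=[-5,6]  old=[-5,4]  +wl: 2
  step 8. node 3  ⊔preds=[-6,6]  new=[-6,6]  stable
  step 9. node 0  ⊔preds=[-6,6]  new=[-6,6]  stable
  step 10. node 2  ⊔preds=[-6,6]  new=[-5,6]  stable

Least fixpoint reached:
  node 0: [-6,6]
  node 1: [-5,6]
  node 2: [-5,6]
  node 3: [-6,6]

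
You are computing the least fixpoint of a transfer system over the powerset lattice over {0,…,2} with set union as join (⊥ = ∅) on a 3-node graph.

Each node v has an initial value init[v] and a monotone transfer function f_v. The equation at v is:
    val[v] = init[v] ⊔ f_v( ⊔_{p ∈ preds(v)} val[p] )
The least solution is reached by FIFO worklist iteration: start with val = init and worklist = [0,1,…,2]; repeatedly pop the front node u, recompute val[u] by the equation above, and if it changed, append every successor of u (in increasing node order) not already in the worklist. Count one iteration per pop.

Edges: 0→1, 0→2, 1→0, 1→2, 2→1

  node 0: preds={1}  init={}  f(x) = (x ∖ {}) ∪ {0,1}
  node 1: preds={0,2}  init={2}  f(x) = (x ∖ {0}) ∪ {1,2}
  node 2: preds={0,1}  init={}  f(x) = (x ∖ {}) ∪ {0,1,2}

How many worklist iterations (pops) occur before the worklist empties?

5

Iteration log — 5 steps:
  step 1. node 0  ⊔preds={2}  new={0,1,2}  old={}  +wl: 
  step 2. node 1  ⊔preds={0,1,2}  new={1,2}  old={2}  +wl: 0
  step 3. node 2  ⊔preds={0,1,2}  new={0,1,2}  old={}  +wl: 1
  step 4. node 0  ⊔preds={1,2}  new={0,1,2}  stable
  step 5. node 1  ⊔preds={0,1,2}  new={1,2}  stable

Least fixpoint reached:
  node 0: {0,1,2}
  node 1: {1,2}
  node 2: {0,1,2}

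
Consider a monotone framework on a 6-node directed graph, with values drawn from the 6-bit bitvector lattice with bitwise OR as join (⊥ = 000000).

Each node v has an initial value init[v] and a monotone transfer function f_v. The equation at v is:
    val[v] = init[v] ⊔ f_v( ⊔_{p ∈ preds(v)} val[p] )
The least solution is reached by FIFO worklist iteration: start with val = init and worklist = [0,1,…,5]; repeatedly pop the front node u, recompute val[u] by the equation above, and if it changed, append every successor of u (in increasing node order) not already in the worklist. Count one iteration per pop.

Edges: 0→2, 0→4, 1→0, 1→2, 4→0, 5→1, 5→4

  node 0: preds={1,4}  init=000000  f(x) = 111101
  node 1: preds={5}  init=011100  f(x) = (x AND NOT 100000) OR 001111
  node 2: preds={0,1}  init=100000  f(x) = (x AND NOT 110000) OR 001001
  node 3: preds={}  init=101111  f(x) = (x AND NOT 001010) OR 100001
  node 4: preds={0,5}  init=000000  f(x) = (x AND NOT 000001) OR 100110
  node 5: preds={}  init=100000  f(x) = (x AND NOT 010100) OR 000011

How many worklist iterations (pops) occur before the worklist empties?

9

Worklist (9 pops):
  #1 pop 0: in=011100 → 111101 (was 000000); enqueue []
  #2 pop 1: in=100000 → 011111 (was 011100); enqueue [0]
  #3 pop 2: in=111111 → 101111 (was 100000); enqueue []
  #4 pop 3: in=000000 → 101111 (no change)
  #5 pop 4: in=111101 → 111110 (was 000000); enqueue []
  #6 pop 5: in=000000 → 100011 (was 100000); enqueue [1,4]
  #7 pop 0: in=111111 → 111101 (no change)
  #8 pop 1: in=100011 → 011111 (no change)
  #9 pop 4: in=111111 → 111110 (no change)

Fixpoint:
  val[0] = 111101
  val[1] = 011111
  val[2] = 101111
  val[3] = 101111
  val[4] = 111110
  val[5] = 100011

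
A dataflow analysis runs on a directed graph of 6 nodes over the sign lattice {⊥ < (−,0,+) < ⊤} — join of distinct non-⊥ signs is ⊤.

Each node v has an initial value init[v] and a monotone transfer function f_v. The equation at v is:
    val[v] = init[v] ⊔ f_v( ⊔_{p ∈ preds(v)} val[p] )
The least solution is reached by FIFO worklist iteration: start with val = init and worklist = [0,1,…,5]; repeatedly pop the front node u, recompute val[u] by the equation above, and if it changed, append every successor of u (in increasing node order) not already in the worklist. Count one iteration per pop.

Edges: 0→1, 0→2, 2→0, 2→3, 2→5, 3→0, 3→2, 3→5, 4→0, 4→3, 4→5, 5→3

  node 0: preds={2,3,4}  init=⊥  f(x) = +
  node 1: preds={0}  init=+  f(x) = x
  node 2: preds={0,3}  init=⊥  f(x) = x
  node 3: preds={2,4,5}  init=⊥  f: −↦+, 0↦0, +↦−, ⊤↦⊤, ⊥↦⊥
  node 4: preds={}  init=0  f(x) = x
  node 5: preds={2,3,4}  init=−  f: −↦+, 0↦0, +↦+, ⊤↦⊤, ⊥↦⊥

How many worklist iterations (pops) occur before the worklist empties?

11

Iteration log — 11 steps:
  step 1. node 0  ⊔preds=0  new=+  old=⊥  +wl: 
  step 2. node 1  ⊔preds=+  new=+  stable
  step 3. node 2  ⊔preds=+  new=+  old=⊥  +wl: 0
  step 4. node 3  ⊔preds=⊤  new=⊤  old=⊥  +wl: 2
  step 5. node 4  ⊔preds=⊥  new=0  stable
  step 6. node 5  ⊔preds=⊤  new=⊤  old=−  +wl: 3
  step 7. node 0  ⊔preds=⊤  new=+  stable
  step 8. node 2  ⊔preds=⊤  new=⊤  old=+  +wl: 0,5
  step 9. node 3  ⊔preds=⊤  new=⊤  stable
  step 10. node 0  ⊔preds=⊤  new=+  stable
  step 11. node 5  ⊔preds=⊤  new=⊤  stable

Least fixpoint reached:
  node 0: +
  node 1: +
  node 2: ⊤
  node 3: ⊤
  node 4: 0
  node 5: ⊤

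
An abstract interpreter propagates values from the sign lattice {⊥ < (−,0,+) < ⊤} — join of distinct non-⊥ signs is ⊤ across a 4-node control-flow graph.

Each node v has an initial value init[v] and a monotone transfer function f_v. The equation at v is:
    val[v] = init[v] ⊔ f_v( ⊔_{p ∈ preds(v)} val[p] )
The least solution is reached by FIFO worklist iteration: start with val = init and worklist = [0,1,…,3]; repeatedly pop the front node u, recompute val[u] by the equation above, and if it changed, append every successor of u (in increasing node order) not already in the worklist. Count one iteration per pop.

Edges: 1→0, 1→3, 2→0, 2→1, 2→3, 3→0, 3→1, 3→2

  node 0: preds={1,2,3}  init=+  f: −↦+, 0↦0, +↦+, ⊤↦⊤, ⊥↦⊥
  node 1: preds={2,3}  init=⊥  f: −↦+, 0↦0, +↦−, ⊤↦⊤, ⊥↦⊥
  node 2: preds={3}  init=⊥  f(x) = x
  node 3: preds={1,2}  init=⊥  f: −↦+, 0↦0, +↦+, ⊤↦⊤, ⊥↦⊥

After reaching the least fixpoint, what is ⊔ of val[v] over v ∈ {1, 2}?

⊥

Iteration log — 4 steps:
  step 1. node 0  ⊔preds=⊥  new=+  stable
  step 2. node 1  ⊔preds=⊥  new=⊥  stable
  step 3. node 2  ⊔preds=⊥  new=⊥  stable
  step 4. node 3  ⊔preds=⊥  new=⊥  stable

Least fixpoint reached:
  node 0: +
  node 1: ⊥
  node 2: ⊥
  node 3: ⊥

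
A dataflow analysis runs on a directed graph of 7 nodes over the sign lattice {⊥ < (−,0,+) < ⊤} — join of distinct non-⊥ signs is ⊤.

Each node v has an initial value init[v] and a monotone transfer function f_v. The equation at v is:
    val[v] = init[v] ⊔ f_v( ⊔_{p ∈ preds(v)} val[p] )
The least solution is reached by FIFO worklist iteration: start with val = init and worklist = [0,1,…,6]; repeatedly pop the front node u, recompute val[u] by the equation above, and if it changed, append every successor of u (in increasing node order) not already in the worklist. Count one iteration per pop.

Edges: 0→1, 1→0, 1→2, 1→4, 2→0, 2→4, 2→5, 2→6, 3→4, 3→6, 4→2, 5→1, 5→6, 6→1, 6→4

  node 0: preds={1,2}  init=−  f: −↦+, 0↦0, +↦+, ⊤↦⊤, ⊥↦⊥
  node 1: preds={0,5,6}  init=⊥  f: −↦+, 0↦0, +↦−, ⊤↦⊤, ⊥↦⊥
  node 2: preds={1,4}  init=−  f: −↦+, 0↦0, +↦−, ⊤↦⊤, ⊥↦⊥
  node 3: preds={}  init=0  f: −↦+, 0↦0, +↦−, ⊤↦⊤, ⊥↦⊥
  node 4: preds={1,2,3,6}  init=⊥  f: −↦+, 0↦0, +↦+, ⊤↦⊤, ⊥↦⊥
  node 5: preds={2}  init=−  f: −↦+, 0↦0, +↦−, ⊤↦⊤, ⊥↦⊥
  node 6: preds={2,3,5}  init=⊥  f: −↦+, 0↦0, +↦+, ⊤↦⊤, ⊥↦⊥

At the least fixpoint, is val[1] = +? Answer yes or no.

Trace (11 dequeues):
  [1] u=0 | in − | out ⊤ | prev − | push {}
  [2] u=1 | in ⊤ | out ⊤ | prev ⊥ | push {0}
  [3] u=2 | in ⊤ | out ⊤ | prev − | push {}
  [4] u=3 | in ⊥ | out 0 | ==
  [5] u=4 | in ⊤ | out ⊤ | prev ⊥ | push {2}
  [6] u=5 | in ⊤ | out ⊤ | prev − | push {1}
  [7] u=6 | in ⊤ | out ⊤ | prev ⊥ | push {4}
  [8] u=0 | in ⊤ | out ⊤ | ==
  [9] u=2 | in ⊤ | out ⊤ | ==
  [10] u=1 | in ⊤ | out ⊤ | ==
  [11] u=4 | in ⊤ | out ⊤ | ==

Converged values:
  [0] ⊤
  [1] ⊤
  [2] ⊤
  [3] 0
  [4] ⊤
  [5] ⊤
  [6] ⊤

no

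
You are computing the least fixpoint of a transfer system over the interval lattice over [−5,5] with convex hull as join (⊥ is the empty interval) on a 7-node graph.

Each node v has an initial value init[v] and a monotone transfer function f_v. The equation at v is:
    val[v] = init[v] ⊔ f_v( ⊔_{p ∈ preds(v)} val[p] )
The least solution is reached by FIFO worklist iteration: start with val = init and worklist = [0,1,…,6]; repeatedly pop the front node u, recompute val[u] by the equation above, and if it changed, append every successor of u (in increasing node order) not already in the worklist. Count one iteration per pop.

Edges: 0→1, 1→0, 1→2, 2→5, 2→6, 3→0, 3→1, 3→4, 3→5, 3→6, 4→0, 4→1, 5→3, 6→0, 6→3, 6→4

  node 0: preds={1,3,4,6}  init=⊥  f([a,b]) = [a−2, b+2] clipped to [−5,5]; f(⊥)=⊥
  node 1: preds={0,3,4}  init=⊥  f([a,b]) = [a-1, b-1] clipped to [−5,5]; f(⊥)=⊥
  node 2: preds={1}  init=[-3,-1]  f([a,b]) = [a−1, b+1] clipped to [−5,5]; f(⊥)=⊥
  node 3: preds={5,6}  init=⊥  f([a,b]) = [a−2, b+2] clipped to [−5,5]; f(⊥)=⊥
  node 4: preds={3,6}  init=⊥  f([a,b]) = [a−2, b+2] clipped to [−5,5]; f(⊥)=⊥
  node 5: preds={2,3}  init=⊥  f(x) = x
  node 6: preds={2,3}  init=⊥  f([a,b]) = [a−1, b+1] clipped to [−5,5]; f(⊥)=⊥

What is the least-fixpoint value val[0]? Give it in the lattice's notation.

Trace (26 dequeues):
  [1] u=0 | in ⊥ | out ⊥ | ==
  [2] u=1 | in ⊥ | out ⊥ | ==
  [3] u=2 | in ⊥ | out [-3,-1] | ==
  [4] u=3 | in ⊥ | out ⊥ | ==
  [5] u=4 | in ⊥ | out ⊥ | ==
  [6] u=5 | in [-3,-1] | out [-3,-1] | prev ⊥ | push {3}
  [7] u=6 | in [-3,-1] | out [-4,0] | prev ⊥ | push {0,4}
  [8] u=3 | in [-4,0] | out [-5,2] | prev ⊥ | push {1,5,6}
  [9] u=0 | in [-5,2] | out [-5,4] | prev ⊥ | push {}
  [10] u=4 | in [-5,2] | out [-5,4] | prev ⊥ | push {0}
  [11] u=1 | in [-5,4] | out [-5,3] | prev ⊥ | push {2}
  [12] u=5 | in [-5,2] | out [-5,2] | prev [-3,-1] | push {3}
  [13] u=6 | in [-5,2] | out [-5,3] | prev [-4,0] | push {4}
  [14] u=0 | in [-5,4] | out [-5,5] | prev [-5,4] | push {1}
  [15] u=2 | in [-5,3] | out [-5,4] | prev [-3,-1] | push {5,6}
  [16] u=3 | in [-5,3] | out [-5,5] | prev [-5,2] | push {0}
  [17] u=4 | in [-5,5] | out [-5,5] | prev [-5,4] | push {}
  [18] u=1 | in [-5,5] | out [-5,4] | prev [-5,3] | push {2}
  [19] u=5 | in [-5,5] | out [-5,5] | prev [-5,2] | push {3}
  [20] u=6 | in [-5,5] | out [-5,5] | prev [-5,3] | push {4}
  [21] u=0 | in [-5,5] | out [-5,5] | ==
  [22] u=2 | in [-5,4] | out [-5,5] | prev [-5,4] | push {5,6}
  [23] u=3 | in [-5,5] | out [-5,5] | ==
  [24] u=4 | in [-5,5] | out [-5,5] | ==
  [25] u=5 | in [-5,5] | out [-5,5] | ==
  [26] u=6 | in [-5,5] | out [-5,5] | ==

Converged values:
  [0] [-5,5]
  [1] [-5,4]
  [2] [-5,5]
  [3] [-5,5]
  [4] [-5,5]
  [5] [-5,5]
  [6] [-5,5]

[-5,5]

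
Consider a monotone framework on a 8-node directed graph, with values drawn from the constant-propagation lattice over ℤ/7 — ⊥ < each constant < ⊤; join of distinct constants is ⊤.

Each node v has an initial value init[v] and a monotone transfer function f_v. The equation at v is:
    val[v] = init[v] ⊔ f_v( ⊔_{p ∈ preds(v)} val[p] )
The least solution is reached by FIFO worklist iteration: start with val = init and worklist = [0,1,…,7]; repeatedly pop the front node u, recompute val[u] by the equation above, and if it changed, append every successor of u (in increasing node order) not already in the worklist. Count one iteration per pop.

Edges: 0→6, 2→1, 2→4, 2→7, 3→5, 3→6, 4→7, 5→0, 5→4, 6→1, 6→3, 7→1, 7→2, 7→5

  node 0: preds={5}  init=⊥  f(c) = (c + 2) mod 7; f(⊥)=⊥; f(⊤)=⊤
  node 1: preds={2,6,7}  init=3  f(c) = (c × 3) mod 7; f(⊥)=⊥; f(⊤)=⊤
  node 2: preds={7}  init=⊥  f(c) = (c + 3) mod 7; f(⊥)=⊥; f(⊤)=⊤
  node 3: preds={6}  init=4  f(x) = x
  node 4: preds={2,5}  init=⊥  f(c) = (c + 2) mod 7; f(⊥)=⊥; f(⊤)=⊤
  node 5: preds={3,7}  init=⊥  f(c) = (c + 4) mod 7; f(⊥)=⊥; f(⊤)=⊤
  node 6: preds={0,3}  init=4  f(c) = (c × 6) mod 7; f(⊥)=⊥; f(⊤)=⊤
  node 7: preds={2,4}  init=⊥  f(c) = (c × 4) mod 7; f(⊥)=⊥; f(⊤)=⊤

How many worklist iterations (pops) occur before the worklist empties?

Trace (28 dequeues):
  [1] u=0 | in ⊥ | out ⊥ | ==
  [2] u=1 | in 4 | out ⊤ | prev 3 | push {}
  [3] u=2 | in ⊥ | out ⊥ | ==
  [4] u=3 | in 4 | out 4 | ==
  [5] u=4 | in ⊥ | out ⊥ | ==
  [6] u=5 | in 4 | out 1 | prev ⊥ | push {0,4}
  [7] u=6 | in 4 | out ⊤ | prev 4 | push {1,3}
  [8] u=7 | in ⊥ | out ⊥ | ==
  [9] u=0 | in 1 | out 3 | prev ⊥ | push {6}
  [10] u=4 | in 1 | out 3 | prev ⊥ | push {7}
  [11] u=1 | in ⊤ | out ⊤ | ==
  [12] u=3 | in ⊤ | out ⊤ | prev 4 | push {5}
  [13] u=6 | in ⊤ | out ⊤ | ==
  [14] u=7 | in 3 | out 5 | prev ⊥ | push {1,2}
  [15] u=5 | in ⊤ | out ⊤ | prev 1 | push {0,4}
  [16] u=1 | in ⊤ | out ⊤ | ==
  [17] u=2 | in 5 | out 1 | prev ⊥ | push {1,7}
  [18] u=0 | in ⊤ | out ⊤ | prev 3 | push {6}
  [19] u=4 | in ⊤ | out ⊤ | prev 3 | push {}
  [20] u=1 | in ⊤ | out ⊤ | ==
  [21] u=7 | in ⊤ | out ⊤ | prev 5 | push {1,2,5}
  [22] u=6 | in ⊤ | out ⊤ | ==
  [23] u=1 | in ⊤ | out ⊤ | ==
  [24] u=2 | in ⊤ | out ⊤ | prev 1 | push {1,4,7}
  [25] u=5 | in ⊤ | out ⊤ | ==
  [26] u=1 | in ⊤ | out ⊤ | ==
  [27] u=4 | in ⊤ | out ⊤ | ==
  [28] u=7 | in ⊤ | out ⊤ | ==

Converged values:
  [0] ⊤
  [1] ⊤
  [2] ⊤
  [3] ⊤
  [4] ⊤
  [5] ⊤
  [6] ⊤
  [7] ⊤

28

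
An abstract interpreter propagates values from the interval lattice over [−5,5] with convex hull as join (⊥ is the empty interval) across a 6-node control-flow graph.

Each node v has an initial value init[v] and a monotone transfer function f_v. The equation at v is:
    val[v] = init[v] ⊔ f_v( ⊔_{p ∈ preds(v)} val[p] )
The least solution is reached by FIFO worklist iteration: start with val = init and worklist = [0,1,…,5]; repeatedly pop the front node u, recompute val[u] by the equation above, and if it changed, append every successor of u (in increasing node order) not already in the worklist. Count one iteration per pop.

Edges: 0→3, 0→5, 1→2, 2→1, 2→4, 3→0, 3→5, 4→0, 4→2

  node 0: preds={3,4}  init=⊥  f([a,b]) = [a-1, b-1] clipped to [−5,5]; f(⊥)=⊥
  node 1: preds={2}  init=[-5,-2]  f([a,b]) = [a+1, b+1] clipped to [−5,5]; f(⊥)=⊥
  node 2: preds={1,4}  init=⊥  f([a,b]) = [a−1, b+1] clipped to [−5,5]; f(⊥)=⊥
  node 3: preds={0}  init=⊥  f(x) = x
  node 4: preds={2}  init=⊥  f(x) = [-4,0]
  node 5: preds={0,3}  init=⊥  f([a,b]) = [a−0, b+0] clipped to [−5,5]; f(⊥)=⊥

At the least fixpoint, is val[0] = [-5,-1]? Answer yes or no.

yes

Worklist (21 pops):
  #1 pop 0: in=⊥ → ⊥ (no change)
  #2 pop 1: in=⊥ → [-5,-2] (no change)
  #3 pop 2: in=[-5,-2] → [-5,-1] (was ⊥); enqueue [1]
  #4 pop 3: in=⊥ → ⊥ (no change)
  #5 pop 4: in=[-5,-1] → [-4,0] (was ⊥); enqueue [0,2]
  #6 pop 5: in=⊥ → ⊥ (no change)
  #7 pop 1: in=[-5,-1] → [-5,0] (was [-5,-2]); enqueue []
  #8 pop 0: in=[-4,0] → [-5,-1] (was ⊥); enqueue [3,5]
  #9 pop 2: in=[-5,0] → [-5,1] (was [-5,-1]); enqueue [1,4]
  #10 pop 3: in=[-5,-1] → [-5,-1] (was ⊥); enqueue [0]
  #11 pop 5: in=[-5,-1] → [-5,-1] (was ⊥); enqueue []
  #12 pop 1: in=[-5,1] → [-5,2] (was [-5,0]); enqueue [2]
  #13 pop 4: in=[-5,1] → [-4,0] (no change)
  #14 pop 0: in=[-5,0] → [-5,-1] (no change)
  #15 pop 2: in=[-5,2] → [-5,3] (was [-5,1]); enqueue [1,4]
  #16 pop 1: in=[-5,3] → [-5,4] (was [-5,2]); enqueue [2]
  #17 pop 4: in=[-5,3] → [-4,0] (no change)
  #18 pop 2: in=[-5,4] → [-5,5] (was [-5,3]); enqueue [1,4]
  #19 pop 1: in=[-5,5] → [-5,5] (was [-5,4]); enqueue [2]
  #20 pop 4: in=[-5,5] → [-4,0] (no change)
  #21 pop 2: in=[-5,5] → [-5,5] (no change)

Fixpoint:
  val[0] = [-5,-1]
  val[1] = [-5,5]
  val[2] = [-5,5]
  val[3] = [-5,-1]
  val[4] = [-4,0]
  val[5] = [-5,-1]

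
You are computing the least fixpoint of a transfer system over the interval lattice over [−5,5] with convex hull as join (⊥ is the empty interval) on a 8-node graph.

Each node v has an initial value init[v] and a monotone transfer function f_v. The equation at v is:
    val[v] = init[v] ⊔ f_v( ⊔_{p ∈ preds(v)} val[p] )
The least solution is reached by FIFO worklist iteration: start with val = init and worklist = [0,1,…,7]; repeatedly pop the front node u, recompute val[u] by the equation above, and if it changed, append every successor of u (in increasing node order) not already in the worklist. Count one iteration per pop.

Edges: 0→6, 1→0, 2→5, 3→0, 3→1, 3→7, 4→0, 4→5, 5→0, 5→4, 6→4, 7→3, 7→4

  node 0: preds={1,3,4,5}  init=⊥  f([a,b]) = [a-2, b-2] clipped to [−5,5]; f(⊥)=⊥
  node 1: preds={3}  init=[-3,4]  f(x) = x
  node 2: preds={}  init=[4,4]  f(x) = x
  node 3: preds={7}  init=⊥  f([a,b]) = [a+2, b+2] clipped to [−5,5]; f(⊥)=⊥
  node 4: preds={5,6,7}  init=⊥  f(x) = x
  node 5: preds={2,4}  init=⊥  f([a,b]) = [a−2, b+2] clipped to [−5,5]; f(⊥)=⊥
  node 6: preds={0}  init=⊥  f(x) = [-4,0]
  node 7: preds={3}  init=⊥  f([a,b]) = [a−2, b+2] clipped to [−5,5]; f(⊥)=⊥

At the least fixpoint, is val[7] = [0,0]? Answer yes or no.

no

Iteration log — 17 steps:
  step 1. node 0  ⊔preds=[-3,4]  new=[-5,2]  old=⊥  +wl: 
  step 2. node 1  ⊔preds=⊥  new=[-3,4]  stable
  step 3. node 2  ⊔preds=⊥  new=[4,4]  stable
  step 4. node 3  ⊔preds=⊥  new=⊥  stable
  step 5. node 4  ⊔preds=⊥  new=⊥  stable
  step 6. node 5  ⊔preds=[4,4]  new=[2,5]  old=⊥  +wl: 0,4
  step 7. node 6  ⊔preds=[-5,2]  new=[-4,0]  old=⊥  +wl: 
  step 8. node 7  ⊔preds=⊥  new=⊥  stable
  step 9. node 0  ⊔preds=[-3,5]  new=[-5,3]  old=[-5,2]  +wl: 6
  step 10. node 4  ⊔preds=[-4,5]  new=[-4,5]  old=⊥  +wl: 0,5
  step 11. node 6  ⊔preds=[-5,3]  new=[-4,0]  stable
  step 12. node 0  ⊔preds=[-4,5]  new=[-5,3]  stable
  step 13. node 5  ⊔preds=[-4,5]  new=[-5,5]  old=[2,5]  +wl: 0,4
  step 14. node 0  ⊔preds=[-5,5]  new=[-5,3]  stable
  step 15. node 4  ⊔preds=[-5,5]  new=[-5,5]  old=[-4,5]  +wl: 0,5
  step 16. node 0  ⊔preds=[-5,5]  new=[-5,3]  stable
  step 17. node 5  ⊔preds=[-5,5]  new=[-5,5]  stable

Least fixpoint reached:
  node 0: [-5,3]
  node 1: [-3,4]
  node 2: [4,4]
  node 3: ⊥
  node 4: [-5,5]
  node 5: [-5,5]
  node 6: [-4,0]
  node 7: ⊥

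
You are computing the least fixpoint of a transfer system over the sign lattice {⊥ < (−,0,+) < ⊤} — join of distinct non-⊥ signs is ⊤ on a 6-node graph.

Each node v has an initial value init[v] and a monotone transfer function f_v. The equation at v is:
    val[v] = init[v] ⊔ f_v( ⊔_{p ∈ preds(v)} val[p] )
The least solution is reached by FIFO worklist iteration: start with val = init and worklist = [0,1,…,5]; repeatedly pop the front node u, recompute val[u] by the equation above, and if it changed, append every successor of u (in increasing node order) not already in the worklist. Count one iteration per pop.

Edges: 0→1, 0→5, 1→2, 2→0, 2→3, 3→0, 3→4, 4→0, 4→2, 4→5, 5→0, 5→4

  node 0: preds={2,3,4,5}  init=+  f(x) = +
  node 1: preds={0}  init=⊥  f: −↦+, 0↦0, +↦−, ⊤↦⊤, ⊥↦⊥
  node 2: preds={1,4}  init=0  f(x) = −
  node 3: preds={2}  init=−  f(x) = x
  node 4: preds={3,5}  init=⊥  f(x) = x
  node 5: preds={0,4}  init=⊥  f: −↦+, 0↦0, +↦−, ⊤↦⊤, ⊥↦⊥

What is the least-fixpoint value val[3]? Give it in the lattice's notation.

Trace (9 dequeues):
  [1] u=0 | in ⊤ | out + | ==
  [2] u=1 | in + | out − | prev ⊥ | push {}
  [3] u=2 | in − | out ⊤ | prev 0 | push {0}
  [4] u=3 | in ⊤ | out ⊤ | prev − | push {}
  [5] u=4 | in ⊤ | out ⊤ | prev ⊥ | push {2}
  [6] u=5 | in ⊤ | out ⊤ | prev ⊥ | push {4}
  [7] u=0 | in ⊤ | out + | ==
  [8] u=2 | in ⊤ | out ⊤ | ==
  [9] u=4 | in ⊤ | out ⊤ | ==

Converged values:
  [0] +
  [1] −
  [2] ⊤
  [3] ⊤
  [4] ⊤
  [5] ⊤

⊤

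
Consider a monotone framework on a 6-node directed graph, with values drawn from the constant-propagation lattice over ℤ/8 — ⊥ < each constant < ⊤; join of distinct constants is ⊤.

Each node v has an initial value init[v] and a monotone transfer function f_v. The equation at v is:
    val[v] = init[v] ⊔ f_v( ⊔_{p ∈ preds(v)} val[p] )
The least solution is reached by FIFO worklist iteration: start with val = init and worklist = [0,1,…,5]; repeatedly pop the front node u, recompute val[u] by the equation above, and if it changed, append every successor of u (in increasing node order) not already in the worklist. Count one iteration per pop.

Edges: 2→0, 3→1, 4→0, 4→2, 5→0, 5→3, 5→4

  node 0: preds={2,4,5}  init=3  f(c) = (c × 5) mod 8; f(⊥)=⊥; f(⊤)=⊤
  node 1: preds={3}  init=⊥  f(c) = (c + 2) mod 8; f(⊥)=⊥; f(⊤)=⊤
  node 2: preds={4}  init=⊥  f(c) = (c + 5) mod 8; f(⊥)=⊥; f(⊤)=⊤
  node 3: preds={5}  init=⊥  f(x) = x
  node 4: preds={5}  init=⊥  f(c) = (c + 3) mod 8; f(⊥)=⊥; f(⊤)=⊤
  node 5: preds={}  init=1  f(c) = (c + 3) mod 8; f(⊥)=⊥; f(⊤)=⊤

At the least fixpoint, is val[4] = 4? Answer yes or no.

yes

Iteration log — 10 steps:
  step 1. node 0  ⊔preds=1  new=⊤  old=3  +wl: 
  step 2. node 1  ⊔preds=⊥  new=⊥  stable
  step 3. node 2  ⊔preds=⊥  new=⊥  stable
  step 4. node 3  ⊔preds=1  new=1  old=⊥  +wl: 1
  step 5. node 4  ⊔preds=1  new=4  old=⊥  +wl: 0,2
  step 6. node 5  ⊔preds=⊥  new=1  stable
  step 7. node 1  ⊔preds=1  new=3  old=⊥  +wl: 
  step 8. node 0  ⊔preds=⊤  new=⊤  stable
  step 9. node 2  ⊔preds=4  new=1  old=⊥  +wl: 0
  step 10. node 0  ⊔preds=⊤  new=⊤  stable

Least fixpoint reached:
  node 0: ⊤
  node 1: 3
  node 2: 1
  node 3: 1
  node 4: 4
  node 5: 1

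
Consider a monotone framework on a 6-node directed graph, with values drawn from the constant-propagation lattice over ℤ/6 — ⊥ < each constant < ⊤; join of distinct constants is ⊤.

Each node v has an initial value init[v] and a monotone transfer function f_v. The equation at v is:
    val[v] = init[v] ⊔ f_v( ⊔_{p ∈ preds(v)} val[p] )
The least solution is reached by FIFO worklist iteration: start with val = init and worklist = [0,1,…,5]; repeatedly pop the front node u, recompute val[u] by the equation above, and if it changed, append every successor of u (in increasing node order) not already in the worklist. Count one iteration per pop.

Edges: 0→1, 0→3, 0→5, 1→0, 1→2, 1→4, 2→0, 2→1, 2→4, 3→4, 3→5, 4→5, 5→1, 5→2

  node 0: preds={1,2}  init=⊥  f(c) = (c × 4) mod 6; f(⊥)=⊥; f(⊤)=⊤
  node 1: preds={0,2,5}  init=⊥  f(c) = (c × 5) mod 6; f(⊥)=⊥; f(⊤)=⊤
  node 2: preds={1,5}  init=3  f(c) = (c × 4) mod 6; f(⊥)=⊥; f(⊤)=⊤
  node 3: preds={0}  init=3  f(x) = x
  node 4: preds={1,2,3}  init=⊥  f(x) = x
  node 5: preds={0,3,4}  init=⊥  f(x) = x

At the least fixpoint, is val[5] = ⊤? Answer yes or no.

Worklist (11 pops):
  #1 pop 0: in=3 → 0 (was ⊥); enqueue []
  #2 pop 1: in=⊤ → ⊤ (was ⊥); enqueue [0]
  #3 pop 2: in=⊤ → ⊤ (was 3); enqueue [1]
  #4 pop 3: in=0 → ⊤ (was 3); enqueue []
  #5 pop 4: in=⊤ → ⊤ (was ⊥); enqueue []
  #6 pop 5: in=⊤ → ⊤ (was ⊥); enqueue [2]
  #7 pop 0: in=⊤ → ⊤ (was 0); enqueue [3,5]
  #8 pop 1: in=⊤ → ⊤ (no change)
  #9 pop 2: in=⊤ → ⊤ (no change)
  #10 pop 3: in=⊤ → ⊤ (no change)
  #11 pop 5: in=⊤ → ⊤ (no change)

Fixpoint:
  val[0] = ⊤
  val[1] = ⊤
  val[2] = ⊤
  val[3] = ⊤
  val[4] = ⊤
  val[5] = ⊤

yes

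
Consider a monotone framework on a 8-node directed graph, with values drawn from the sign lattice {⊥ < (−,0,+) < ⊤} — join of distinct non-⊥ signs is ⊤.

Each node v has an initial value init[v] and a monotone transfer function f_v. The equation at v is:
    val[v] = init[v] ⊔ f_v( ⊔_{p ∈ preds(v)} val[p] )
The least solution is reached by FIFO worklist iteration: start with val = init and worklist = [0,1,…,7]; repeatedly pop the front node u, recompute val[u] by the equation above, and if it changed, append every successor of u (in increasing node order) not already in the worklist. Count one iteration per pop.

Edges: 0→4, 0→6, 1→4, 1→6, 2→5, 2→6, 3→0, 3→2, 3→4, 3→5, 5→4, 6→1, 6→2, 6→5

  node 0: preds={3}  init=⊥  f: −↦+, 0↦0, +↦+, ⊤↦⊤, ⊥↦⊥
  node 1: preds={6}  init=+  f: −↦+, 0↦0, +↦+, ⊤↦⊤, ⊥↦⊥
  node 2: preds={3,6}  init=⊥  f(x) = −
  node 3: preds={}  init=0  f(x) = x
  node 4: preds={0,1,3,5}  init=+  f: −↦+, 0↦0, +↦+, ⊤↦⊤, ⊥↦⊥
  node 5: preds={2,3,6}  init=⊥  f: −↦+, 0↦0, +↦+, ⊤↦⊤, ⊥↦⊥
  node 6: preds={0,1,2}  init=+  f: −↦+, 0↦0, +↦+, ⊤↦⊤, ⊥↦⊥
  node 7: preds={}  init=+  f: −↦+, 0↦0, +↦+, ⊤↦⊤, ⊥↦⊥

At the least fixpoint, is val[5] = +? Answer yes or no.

no

Trace (14 dequeues):
  [1] u=0 | in 0 | out 0 | prev ⊥ | push {}
  [2] u=1 | in + | out + | ==
  [3] u=2 | in ⊤ | out − | prev ⊥ | push {}
  [4] u=3 | in ⊥ | out 0 | ==
  [5] u=4 | in ⊤ | out ⊤ | prev + | push {}
  [6] u=5 | in ⊤ | out ⊤ | prev ⊥ | push {4}
  [7] u=6 | in ⊤ | out ⊤ | prev + | push {1,2,5}
  [8] u=7 | in ⊥ | out + | ==
  [9] u=4 | in ⊤ | out ⊤ | ==
  [10] u=1 | in ⊤ | out ⊤ | prev + | push {4,6}
  [11] u=2 | in ⊤ | out − | ==
  [12] u=5 | in ⊤ | out ⊤ | ==
  [13] u=4 | in ⊤ | out ⊤ | ==
  [14] u=6 | in ⊤ | out ⊤ | ==

Converged values:
  [0] 0
  [1] ⊤
  [2] −
  [3] 0
  [4] ⊤
  [5] ⊤
  [6] ⊤
  [7] +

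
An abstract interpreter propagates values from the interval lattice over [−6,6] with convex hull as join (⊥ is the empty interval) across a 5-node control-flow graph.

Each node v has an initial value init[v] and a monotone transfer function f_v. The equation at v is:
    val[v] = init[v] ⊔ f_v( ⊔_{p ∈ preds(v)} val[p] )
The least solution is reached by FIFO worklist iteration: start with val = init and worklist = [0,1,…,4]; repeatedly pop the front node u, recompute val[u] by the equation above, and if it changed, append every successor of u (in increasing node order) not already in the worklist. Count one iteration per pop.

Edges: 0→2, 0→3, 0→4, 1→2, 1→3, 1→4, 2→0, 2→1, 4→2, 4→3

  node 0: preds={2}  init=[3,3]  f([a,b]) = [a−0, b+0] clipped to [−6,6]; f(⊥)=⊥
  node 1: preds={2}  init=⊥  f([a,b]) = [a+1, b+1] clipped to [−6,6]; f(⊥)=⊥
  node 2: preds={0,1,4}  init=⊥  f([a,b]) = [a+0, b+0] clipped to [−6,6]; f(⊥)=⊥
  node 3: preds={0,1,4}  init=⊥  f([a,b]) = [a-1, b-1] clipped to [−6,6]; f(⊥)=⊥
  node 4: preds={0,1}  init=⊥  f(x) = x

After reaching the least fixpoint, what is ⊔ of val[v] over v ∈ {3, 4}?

[2,6]

Worklist (25 pops):
  #1 pop 0: in=⊥ → [3,3] (no change)
  #2 pop 1: in=⊥ → ⊥ (no change)
  #3 pop 2: in=[3,3] → [3,3] (was ⊥); enqueue [0,1]
  #4 pop 3: in=[3,3] → [2,2] (was ⊥); enqueue []
  #5 pop 4: in=[3,3] → [3,3] (was ⊥); enqueue [2,3]
  #6 pop 0: in=[3,3] → [3,3] (no change)
  #7 pop 1: in=[3,3] → [4,4] (was ⊥); enqueue [4]
  #8 pop 2: in=[3,4] → [3,4] (was [3,3]); enqueue [0,1]
  #9 pop 3: in=[3,4] → [2,3] (was [2,2]); enqueue []
  #10 pop 4: in=[3,4] → [3,4] (was [3,3]); enqueue [2,3]
  #11 pop 0: in=[3,4] → [3,4] (was [3,3]); enqueue [4]
  #12 pop 1: in=[3,4] → [4,5] (was [4,4]); enqueue []
  #13 pop 2: in=[3,5] → [3,5] (was [3,4]); enqueue [0,1]
  #14 pop 3: in=[3,5] → [2,4] (was [2,3]); enqueue []
  #15 pop 4: in=[3,5] → [3,5] (was [3,4]); enqueue [2,3]
  #16 pop 0: in=[3,5] → [3,5] (was [3,4]); enqueue [4]
  #17 pop 1: in=[3,5] → [4,6] (was [4,5]); enqueue []
  #18 pop 2: in=[3,6] → [3,6] (was [3,5]); enqueue [0,1]
  #19 pop 3: in=[3,6] → [2,5] (was [2,4]); enqueue []
  #20 pop 4: in=[3,6] → [3,6] (was [3,5]); enqueue [2,3]
  #21 pop 0: in=[3,6] → [3,6] (was [3,5]); enqueue [4]
  #22 pop 1: in=[3,6] → [4,6] (no change)
  #23 pop 2: in=[3,6] → [3,6] (no change)
  #24 pop 3: in=[3,6] → [2,5] (no change)
  #25 pop 4: in=[3,6] → [3,6] (no change)

Fixpoint:
  val[0] = [3,6]
  val[1] = [4,6]
  val[2] = [3,6]
  val[3] = [2,5]
  val[4] = [3,6]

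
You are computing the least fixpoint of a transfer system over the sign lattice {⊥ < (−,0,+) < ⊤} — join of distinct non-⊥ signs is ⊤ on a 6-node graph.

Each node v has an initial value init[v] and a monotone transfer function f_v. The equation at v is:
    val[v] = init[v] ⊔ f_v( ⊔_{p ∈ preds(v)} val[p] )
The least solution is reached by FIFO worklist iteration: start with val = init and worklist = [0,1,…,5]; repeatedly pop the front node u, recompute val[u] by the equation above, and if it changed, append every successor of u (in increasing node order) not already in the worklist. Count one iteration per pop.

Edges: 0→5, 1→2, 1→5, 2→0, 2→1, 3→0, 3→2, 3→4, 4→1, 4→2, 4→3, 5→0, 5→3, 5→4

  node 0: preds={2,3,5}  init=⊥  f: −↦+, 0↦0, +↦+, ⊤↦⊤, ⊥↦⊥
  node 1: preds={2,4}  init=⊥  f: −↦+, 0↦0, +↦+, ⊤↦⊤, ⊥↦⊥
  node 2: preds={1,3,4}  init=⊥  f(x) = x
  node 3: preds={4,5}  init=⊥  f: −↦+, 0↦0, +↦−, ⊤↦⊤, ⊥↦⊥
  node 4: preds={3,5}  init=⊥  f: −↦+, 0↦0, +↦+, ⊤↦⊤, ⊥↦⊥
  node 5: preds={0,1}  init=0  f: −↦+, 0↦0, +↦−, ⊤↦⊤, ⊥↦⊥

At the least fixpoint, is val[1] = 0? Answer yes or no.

yes

Trace (13 dequeues):
  [1] u=0 | in 0 | out 0 | prev ⊥ | push {}
  [2] u=1 | in ⊥ | out ⊥ | ==
  [3] u=2 | in ⊥ | out ⊥ | ==
  [4] u=3 | in 0 | out 0 | prev ⊥ | push {0,2}
  [5] u=4 | in 0 | out 0 | prev ⊥ | push {1,3}
  [6] u=5 | in 0 | out 0 | ==
  [7] u=0 | in 0 | out 0 | ==
  [8] u=2 | in 0 | out 0 | prev ⊥ | push {0}
  [9] u=1 | in 0 | out 0 | prev ⊥ | push {2,5}
  [10] u=3 | in 0 | out 0 | ==
  [11] u=0 | in 0 | out 0 | ==
  [12] u=2 | in 0 | out 0 | ==
  [13] u=5 | in 0 | out 0 | ==

Converged values:
  [0] 0
  [1] 0
  [2] 0
  [3] 0
  [4] 0
  [5] 0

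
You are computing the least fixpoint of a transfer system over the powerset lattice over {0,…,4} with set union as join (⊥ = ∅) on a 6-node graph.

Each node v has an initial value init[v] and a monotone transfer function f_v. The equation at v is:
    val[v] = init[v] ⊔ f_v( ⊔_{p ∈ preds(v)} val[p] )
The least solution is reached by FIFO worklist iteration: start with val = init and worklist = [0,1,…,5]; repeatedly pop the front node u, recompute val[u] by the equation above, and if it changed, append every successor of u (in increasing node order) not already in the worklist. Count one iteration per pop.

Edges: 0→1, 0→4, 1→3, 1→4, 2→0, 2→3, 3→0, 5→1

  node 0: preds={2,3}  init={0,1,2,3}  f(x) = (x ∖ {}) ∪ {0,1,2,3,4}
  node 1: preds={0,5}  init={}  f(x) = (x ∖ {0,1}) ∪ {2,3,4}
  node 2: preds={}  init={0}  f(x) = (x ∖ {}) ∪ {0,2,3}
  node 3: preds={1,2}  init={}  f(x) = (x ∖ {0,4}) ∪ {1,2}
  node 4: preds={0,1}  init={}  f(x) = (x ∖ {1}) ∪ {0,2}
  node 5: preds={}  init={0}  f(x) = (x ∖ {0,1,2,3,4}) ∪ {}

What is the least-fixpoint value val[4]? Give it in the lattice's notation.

{0,2,3,4}

Iteration log — 7 steps:
  step 1. node 0  ⊔preds={0}  new={0,1,2,3,4}  old={0,1,2,3}  +wl: 
  step 2. node 1  ⊔preds={0,1,2,3,4}  new={2,3,4}  old={}  +wl: 
  step 3. node 2  ⊔preds={}  new={0,2,3}  old={0}  +wl: 0
  step 4. node 3  ⊔preds={0,2,3,4}  new={1,2,3}  old={}  +wl: 
  step 5. node 4  ⊔preds={0,1,2,3,4}  new={0,2,3,4}  old={}  +wl: 
  step 6. node 5  ⊔preds={}  new={0}  stable
  step 7. node 0  ⊔preds={0,1,2,3}  new={0,1,2,3,4}  stable

Least fixpoint reached:
  node 0: {0,1,2,3,4}
  node 1: {2,3,4}
  node 2: {0,2,3}
  node 3: {1,2,3}
  node 4: {0,2,3,4}
  node 5: {0}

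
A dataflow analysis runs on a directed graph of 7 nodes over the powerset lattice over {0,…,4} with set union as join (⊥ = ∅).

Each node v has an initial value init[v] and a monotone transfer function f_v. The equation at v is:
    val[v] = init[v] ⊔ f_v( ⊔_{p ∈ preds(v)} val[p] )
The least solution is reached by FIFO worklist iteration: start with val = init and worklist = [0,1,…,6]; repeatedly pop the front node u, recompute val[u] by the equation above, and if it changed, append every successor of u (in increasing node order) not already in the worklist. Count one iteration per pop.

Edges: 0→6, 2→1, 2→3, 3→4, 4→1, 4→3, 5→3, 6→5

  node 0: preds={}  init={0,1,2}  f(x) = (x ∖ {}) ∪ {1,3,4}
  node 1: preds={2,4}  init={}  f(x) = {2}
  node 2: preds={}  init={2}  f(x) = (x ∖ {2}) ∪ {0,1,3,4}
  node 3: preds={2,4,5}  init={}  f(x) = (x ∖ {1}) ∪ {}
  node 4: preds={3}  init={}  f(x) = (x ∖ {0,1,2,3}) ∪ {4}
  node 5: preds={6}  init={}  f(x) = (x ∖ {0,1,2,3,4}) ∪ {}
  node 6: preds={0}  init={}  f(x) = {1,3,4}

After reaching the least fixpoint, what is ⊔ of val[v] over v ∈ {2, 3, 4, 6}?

{0,1,2,3,4}

Trace (10 dequeues):
  [1] u=0 | in {} | out {0,1,2,3,4} | prev {0,1,2} | push {}
  [2] u=1 | in {2} | out {2} | prev {} | push {}
  [3] u=2 | in {} | out {0,1,2,3,4} | prev {2} | push {1}
  [4] u=3 | in {0,1,2,3,4} | out {0,2,3,4} | prev {} | push {}
  [5] u=4 | in {0,2,3,4} | out {4} | prev {} | push {3}
  [6] u=5 | in {} | out {} | ==
  [7] u=6 | in {0,1,2,3,4} | out {1,3,4} | prev {} | push {5}
  [8] u=1 | in {0,1,2,3,4} | out {2} | ==
  [9] u=3 | in {0,1,2,3,4} | out {0,2,3,4} | ==
  [10] u=5 | in {1,3,4} | out {} | ==

Converged values:
  [0] {0,1,2,3,4}
  [1] {2}
  [2] {0,1,2,3,4}
  [3] {0,2,3,4}
  [4] {4}
  [5] {}
  [6] {1,3,4}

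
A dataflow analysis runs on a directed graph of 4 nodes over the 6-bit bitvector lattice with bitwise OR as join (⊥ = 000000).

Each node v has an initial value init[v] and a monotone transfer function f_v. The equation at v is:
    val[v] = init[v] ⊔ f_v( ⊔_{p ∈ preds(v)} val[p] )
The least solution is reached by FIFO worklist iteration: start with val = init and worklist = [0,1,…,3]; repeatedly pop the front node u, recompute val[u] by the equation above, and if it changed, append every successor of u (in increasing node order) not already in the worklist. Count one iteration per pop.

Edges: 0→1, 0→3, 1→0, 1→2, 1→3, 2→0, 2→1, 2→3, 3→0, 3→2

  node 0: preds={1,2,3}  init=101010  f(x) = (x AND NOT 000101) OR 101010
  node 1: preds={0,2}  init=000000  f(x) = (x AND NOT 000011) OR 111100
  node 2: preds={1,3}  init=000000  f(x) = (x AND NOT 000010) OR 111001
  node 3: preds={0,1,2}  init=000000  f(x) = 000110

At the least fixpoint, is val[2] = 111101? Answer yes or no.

Worklist (8 pops):
  #1 pop 0: in=000000 → 101010 (no change)
  #2 pop 1: in=101010 → 111100 (was 000000); enqueue [0]
  #3 pop 2: in=111100 → 111101 (was 000000); enqueue [1]
  #4 pop 3: in=111111 → 000110 (was 000000); enqueue [2]
  #5 pop 0: in=111111 → 111010 (was 101010); enqueue [3]
  #6 pop 1: in=111111 → 111100 (no change)
  #7 pop 2: in=111110 → 111101 (no change)
  #8 pop 3: in=111111 → 000110 (no change)

Fixpoint:
  val[0] = 111010
  val[1] = 111100
  val[2] = 111101
  val[3] = 000110

yes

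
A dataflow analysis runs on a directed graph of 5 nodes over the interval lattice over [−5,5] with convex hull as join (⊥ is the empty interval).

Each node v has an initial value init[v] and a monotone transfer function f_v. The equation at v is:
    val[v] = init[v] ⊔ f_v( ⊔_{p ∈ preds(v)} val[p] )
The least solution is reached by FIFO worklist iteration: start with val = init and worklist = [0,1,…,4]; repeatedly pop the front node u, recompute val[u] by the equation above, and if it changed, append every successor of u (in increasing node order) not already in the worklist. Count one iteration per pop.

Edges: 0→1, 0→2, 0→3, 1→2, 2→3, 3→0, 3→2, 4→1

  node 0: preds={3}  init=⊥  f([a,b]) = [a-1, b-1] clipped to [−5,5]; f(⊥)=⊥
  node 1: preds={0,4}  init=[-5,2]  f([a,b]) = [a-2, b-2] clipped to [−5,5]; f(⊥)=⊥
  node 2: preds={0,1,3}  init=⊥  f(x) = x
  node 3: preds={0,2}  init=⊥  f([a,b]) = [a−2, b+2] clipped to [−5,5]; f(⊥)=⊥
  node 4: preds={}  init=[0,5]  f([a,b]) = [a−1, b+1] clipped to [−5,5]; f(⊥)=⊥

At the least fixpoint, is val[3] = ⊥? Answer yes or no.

no

Worklist (9 pops):
  #1 pop 0: in=⊥ → ⊥ (no change)
  #2 pop 1: in=[0,5] → [-5,3] (was [-5,2]); enqueue []
  #3 pop 2: in=[-5,3] → [-5,3] (was ⊥); enqueue []
  #4 pop 3: in=[-5,3] → [-5,5] (was ⊥); enqueue [0,2]
  #5 pop 4: in=⊥ → [0,5] (no change)
  #6 pop 0: in=[-5,5] → [-5,4] (was ⊥); enqueue [1,3]
  #7 pop 2: in=[-5,5] → [-5,5] (was [-5,3]); enqueue []
  #8 pop 1: in=[-5,5] → [-5,3] (no change)
  #9 pop 3: in=[-5,5] → [-5,5] (no change)

Fixpoint:
  val[0] = [-5,4]
  val[1] = [-5,3]
  val[2] = [-5,5]
  val[3] = [-5,5]
  val[4] = [0,5]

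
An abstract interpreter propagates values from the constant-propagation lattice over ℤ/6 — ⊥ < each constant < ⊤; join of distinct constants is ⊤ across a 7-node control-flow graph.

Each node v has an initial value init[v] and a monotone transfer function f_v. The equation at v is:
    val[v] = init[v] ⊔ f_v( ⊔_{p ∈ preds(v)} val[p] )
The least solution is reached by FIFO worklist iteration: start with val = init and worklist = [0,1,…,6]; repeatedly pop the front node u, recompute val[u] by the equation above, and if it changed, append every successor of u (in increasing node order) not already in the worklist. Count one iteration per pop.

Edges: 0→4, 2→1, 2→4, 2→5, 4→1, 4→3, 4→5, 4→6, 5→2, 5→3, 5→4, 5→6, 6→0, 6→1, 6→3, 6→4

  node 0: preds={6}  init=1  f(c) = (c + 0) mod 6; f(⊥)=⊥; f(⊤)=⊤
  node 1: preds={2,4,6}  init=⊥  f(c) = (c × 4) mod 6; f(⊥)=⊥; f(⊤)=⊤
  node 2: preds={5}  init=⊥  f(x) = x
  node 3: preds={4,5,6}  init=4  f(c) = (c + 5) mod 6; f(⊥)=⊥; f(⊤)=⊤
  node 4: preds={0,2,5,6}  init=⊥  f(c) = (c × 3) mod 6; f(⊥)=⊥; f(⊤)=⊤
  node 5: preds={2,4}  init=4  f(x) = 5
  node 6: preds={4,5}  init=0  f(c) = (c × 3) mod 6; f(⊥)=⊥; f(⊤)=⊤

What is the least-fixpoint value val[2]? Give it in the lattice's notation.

Worklist (14 pops):
  #1 pop 0: in=0 → ⊤ (was 1); enqueue []
  #2 pop 1: in=0 → 0 (was ⊥); enqueue []
  #3 pop 2: in=4 → 4 (was ⊥); enqueue [1]
  #4 pop 3: in=⊤ → ⊤ (was 4); enqueue []
  #5 pop 4: in=⊤ → ⊤ (was ⊥); enqueue [3]
  #6 pop 5: in=⊤ → ⊤ (was 4); enqueue [2,4]
  #7 pop 6: in=⊤ → ⊤ (was 0); enqueue [0]
  #8 pop 1: in=⊤ → ⊤ (was 0); enqueue []
  #9 pop 3: in=⊤ → ⊤ (no change)
  #10 pop 2: in=⊤ → ⊤ (was 4); enqueue [1,5]
  #11 pop 4: in=⊤ → ⊤ (no change)
  #12 pop 0: in=⊤ → ⊤ (no change)
  #13 pop 1: in=⊤ → ⊤ (no change)
  #14 pop 5: in=⊤ → ⊤ (no change)

Fixpoint:
  val[0] = ⊤
  val[1] = ⊤
  val[2] = ⊤
  val[3] = ⊤
  val[4] = ⊤
  val[5] = ⊤
  val[6] = ⊤

⊤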